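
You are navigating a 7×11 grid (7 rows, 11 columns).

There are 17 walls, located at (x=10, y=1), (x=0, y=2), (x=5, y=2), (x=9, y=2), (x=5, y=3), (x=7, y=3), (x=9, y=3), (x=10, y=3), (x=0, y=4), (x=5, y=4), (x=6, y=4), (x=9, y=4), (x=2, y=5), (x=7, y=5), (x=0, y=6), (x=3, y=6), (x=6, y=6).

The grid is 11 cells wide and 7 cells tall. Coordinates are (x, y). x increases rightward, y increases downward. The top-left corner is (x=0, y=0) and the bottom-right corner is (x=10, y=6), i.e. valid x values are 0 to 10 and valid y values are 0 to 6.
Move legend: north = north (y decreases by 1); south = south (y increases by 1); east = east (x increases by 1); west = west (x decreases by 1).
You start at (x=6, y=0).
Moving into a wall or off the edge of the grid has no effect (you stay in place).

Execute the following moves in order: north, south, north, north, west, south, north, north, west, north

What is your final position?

Answer: Final position: (x=4, y=0)

Derivation:
Start: (x=6, y=0)
  north (north): blocked, stay at (x=6, y=0)
  south (south): (x=6, y=0) -> (x=6, y=1)
  north (north): (x=6, y=1) -> (x=6, y=0)
  north (north): blocked, stay at (x=6, y=0)
  west (west): (x=6, y=0) -> (x=5, y=0)
  south (south): (x=5, y=0) -> (x=5, y=1)
  north (north): (x=5, y=1) -> (x=5, y=0)
  north (north): blocked, stay at (x=5, y=0)
  west (west): (x=5, y=0) -> (x=4, y=0)
  north (north): blocked, stay at (x=4, y=0)
Final: (x=4, y=0)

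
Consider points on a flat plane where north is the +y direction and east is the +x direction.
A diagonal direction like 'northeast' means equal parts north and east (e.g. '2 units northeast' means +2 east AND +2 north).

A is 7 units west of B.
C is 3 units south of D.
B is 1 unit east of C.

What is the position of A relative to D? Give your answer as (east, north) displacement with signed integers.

Answer: A is at (east=-6, north=-3) relative to D.

Derivation:
Place D at the origin (east=0, north=0).
  C is 3 units south of D: delta (east=+0, north=-3); C at (east=0, north=-3).
  B is 1 unit east of C: delta (east=+1, north=+0); B at (east=1, north=-3).
  A is 7 units west of B: delta (east=-7, north=+0); A at (east=-6, north=-3).
Therefore A relative to D: (east=-6, north=-3).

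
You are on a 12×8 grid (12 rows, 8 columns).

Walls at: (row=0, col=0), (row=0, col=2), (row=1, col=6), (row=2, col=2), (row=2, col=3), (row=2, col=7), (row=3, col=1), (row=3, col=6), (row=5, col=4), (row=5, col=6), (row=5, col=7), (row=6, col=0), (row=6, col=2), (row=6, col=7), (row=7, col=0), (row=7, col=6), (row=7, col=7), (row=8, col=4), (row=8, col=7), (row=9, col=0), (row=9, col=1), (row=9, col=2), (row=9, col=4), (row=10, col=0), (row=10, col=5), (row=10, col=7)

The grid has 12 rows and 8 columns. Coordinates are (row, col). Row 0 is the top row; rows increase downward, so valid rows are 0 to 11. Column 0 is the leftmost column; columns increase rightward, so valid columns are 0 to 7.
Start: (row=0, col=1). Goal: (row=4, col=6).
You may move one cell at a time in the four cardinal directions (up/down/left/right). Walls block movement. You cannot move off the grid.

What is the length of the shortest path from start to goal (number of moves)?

Answer: Shortest path length: 9

Derivation:
BFS from (row=0, col=1) until reaching (row=4, col=6):
  Distance 0: (row=0, col=1)
  Distance 1: (row=1, col=1)
  Distance 2: (row=1, col=0), (row=1, col=2), (row=2, col=1)
  Distance 3: (row=1, col=3), (row=2, col=0)
  Distance 4: (row=0, col=3), (row=1, col=4), (row=3, col=0)
  Distance 5: (row=0, col=4), (row=1, col=5), (row=2, col=4), (row=4, col=0)
  Distance 6: (row=0, col=5), (row=2, col=5), (row=3, col=4), (row=4, col=1), (row=5, col=0)
  Distance 7: (row=0, col=6), (row=2, col=6), (row=3, col=3), (row=3, col=5), (row=4, col=2), (row=4, col=4), (row=5, col=1)
  Distance 8: (row=0, col=7), (row=3, col=2), (row=4, col=3), (row=4, col=5), (row=5, col=2), (row=6, col=1)
  Distance 9: (row=1, col=7), (row=4, col=6), (row=5, col=3), (row=5, col=5), (row=7, col=1)  <- goal reached here
One shortest path (9 moves): (row=0, col=1) -> (row=1, col=1) -> (row=1, col=2) -> (row=1, col=3) -> (row=1, col=4) -> (row=1, col=5) -> (row=2, col=5) -> (row=3, col=5) -> (row=4, col=5) -> (row=4, col=6)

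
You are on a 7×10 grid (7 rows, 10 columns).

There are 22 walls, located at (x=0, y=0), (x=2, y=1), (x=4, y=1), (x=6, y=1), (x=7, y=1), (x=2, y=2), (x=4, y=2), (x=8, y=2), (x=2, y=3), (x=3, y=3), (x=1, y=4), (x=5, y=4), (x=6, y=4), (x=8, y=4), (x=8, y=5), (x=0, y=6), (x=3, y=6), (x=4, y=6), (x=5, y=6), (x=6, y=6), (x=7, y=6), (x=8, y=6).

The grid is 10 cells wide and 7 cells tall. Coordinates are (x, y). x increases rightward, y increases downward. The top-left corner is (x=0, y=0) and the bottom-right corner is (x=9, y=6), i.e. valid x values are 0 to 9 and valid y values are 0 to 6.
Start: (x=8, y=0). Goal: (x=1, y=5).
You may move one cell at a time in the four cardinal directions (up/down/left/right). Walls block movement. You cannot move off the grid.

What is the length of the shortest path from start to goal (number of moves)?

Answer: Shortest path length: 12

Derivation:
BFS from (x=8, y=0) until reaching (x=1, y=5):
  Distance 0: (x=8, y=0)
  Distance 1: (x=7, y=0), (x=9, y=0), (x=8, y=1)
  Distance 2: (x=6, y=0), (x=9, y=1)
  Distance 3: (x=5, y=0), (x=9, y=2)
  Distance 4: (x=4, y=0), (x=5, y=1), (x=9, y=3)
  Distance 5: (x=3, y=0), (x=5, y=2), (x=8, y=3), (x=9, y=4)
  Distance 6: (x=2, y=0), (x=3, y=1), (x=6, y=2), (x=5, y=3), (x=7, y=3), (x=9, y=5)
  Distance 7: (x=1, y=0), (x=3, y=2), (x=7, y=2), (x=4, y=3), (x=6, y=3), (x=7, y=4), (x=9, y=6)
  Distance 8: (x=1, y=1), (x=4, y=4), (x=7, y=5)
  Distance 9: (x=0, y=1), (x=1, y=2), (x=3, y=4), (x=4, y=5), (x=6, y=5)
  Distance 10: (x=0, y=2), (x=1, y=3), (x=2, y=4), (x=3, y=5), (x=5, y=5)
  Distance 11: (x=0, y=3), (x=2, y=5)
  Distance 12: (x=0, y=4), (x=1, y=5), (x=2, y=6)  <- goal reached here
One shortest path (12 moves): (x=8, y=0) -> (x=7, y=0) -> (x=6, y=0) -> (x=5, y=0) -> (x=5, y=1) -> (x=5, y=2) -> (x=5, y=3) -> (x=4, y=3) -> (x=4, y=4) -> (x=3, y=4) -> (x=2, y=4) -> (x=2, y=5) -> (x=1, y=5)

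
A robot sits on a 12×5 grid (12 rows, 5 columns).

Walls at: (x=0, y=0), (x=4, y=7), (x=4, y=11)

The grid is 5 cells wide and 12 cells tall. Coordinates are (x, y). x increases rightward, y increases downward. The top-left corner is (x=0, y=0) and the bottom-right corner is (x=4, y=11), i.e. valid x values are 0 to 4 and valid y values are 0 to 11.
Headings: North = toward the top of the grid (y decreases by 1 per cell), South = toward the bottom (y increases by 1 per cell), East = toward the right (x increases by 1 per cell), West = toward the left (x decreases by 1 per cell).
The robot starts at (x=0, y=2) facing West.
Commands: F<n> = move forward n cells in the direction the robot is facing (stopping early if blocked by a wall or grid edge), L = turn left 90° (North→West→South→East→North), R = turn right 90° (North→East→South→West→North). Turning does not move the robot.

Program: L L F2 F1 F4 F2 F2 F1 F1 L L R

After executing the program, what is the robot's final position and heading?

Start: (x=0, y=2), facing West
  L: turn left, now facing South
  L: turn left, now facing East
  F2: move forward 2, now at (x=2, y=2)
  F1: move forward 1, now at (x=3, y=2)
  F4: move forward 1/4 (blocked), now at (x=4, y=2)
  F2: move forward 0/2 (blocked), now at (x=4, y=2)
  F2: move forward 0/2 (blocked), now at (x=4, y=2)
  F1: move forward 0/1 (blocked), now at (x=4, y=2)
  F1: move forward 0/1 (blocked), now at (x=4, y=2)
  L: turn left, now facing North
  L: turn left, now facing West
  R: turn right, now facing North
Final: (x=4, y=2), facing North

Answer: Final position: (x=4, y=2), facing North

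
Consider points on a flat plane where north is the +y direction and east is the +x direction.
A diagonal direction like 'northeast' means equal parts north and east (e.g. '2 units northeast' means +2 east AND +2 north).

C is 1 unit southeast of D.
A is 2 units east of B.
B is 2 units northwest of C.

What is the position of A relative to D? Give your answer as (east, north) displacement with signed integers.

Place D at the origin (east=0, north=0).
  C is 1 unit southeast of D: delta (east=+1, north=-1); C at (east=1, north=-1).
  B is 2 units northwest of C: delta (east=-2, north=+2); B at (east=-1, north=1).
  A is 2 units east of B: delta (east=+2, north=+0); A at (east=1, north=1).
Therefore A relative to D: (east=1, north=1).

Answer: A is at (east=1, north=1) relative to D.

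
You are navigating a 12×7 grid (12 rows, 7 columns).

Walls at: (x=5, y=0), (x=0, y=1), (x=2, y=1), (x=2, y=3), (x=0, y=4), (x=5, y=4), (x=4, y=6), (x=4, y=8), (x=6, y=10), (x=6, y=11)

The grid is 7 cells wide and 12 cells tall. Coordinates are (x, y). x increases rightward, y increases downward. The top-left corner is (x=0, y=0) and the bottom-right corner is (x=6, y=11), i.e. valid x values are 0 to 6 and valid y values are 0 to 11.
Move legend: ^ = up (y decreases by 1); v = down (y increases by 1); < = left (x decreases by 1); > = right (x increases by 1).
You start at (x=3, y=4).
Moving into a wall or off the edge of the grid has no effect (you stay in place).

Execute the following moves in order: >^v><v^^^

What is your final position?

Start: (x=3, y=4)
  > (right): (x=3, y=4) -> (x=4, y=4)
  ^ (up): (x=4, y=4) -> (x=4, y=3)
  v (down): (x=4, y=3) -> (x=4, y=4)
  > (right): blocked, stay at (x=4, y=4)
  < (left): (x=4, y=4) -> (x=3, y=4)
  v (down): (x=3, y=4) -> (x=3, y=5)
  ^ (up): (x=3, y=5) -> (x=3, y=4)
  ^ (up): (x=3, y=4) -> (x=3, y=3)
  ^ (up): (x=3, y=3) -> (x=3, y=2)
Final: (x=3, y=2)

Answer: Final position: (x=3, y=2)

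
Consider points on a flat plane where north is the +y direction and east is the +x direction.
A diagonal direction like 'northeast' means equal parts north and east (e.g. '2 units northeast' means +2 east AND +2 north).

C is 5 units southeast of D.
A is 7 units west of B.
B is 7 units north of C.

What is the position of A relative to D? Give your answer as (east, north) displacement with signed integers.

Answer: A is at (east=-2, north=2) relative to D.

Derivation:
Place D at the origin (east=0, north=0).
  C is 5 units southeast of D: delta (east=+5, north=-5); C at (east=5, north=-5).
  B is 7 units north of C: delta (east=+0, north=+7); B at (east=5, north=2).
  A is 7 units west of B: delta (east=-7, north=+0); A at (east=-2, north=2).
Therefore A relative to D: (east=-2, north=2).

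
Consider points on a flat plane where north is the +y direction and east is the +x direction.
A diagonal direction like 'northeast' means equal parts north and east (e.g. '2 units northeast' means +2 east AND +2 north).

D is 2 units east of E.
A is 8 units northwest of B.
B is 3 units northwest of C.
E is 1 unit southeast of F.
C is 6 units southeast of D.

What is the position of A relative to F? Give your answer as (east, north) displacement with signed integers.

Place F at the origin (east=0, north=0).
  E is 1 unit southeast of F: delta (east=+1, north=-1); E at (east=1, north=-1).
  D is 2 units east of E: delta (east=+2, north=+0); D at (east=3, north=-1).
  C is 6 units southeast of D: delta (east=+6, north=-6); C at (east=9, north=-7).
  B is 3 units northwest of C: delta (east=-3, north=+3); B at (east=6, north=-4).
  A is 8 units northwest of B: delta (east=-8, north=+8); A at (east=-2, north=4).
Therefore A relative to F: (east=-2, north=4).

Answer: A is at (east=-2, north=4) relative to F.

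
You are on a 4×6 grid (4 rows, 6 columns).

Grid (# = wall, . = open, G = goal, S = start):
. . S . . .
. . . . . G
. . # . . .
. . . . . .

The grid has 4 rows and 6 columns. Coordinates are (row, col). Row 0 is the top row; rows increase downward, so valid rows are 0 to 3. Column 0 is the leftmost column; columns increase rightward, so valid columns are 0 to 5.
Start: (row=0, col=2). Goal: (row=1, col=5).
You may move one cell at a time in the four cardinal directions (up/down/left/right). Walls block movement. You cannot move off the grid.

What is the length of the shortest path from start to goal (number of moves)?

BFS from (row=0, col=2) until reaching (row=1, col=5):
  Distance 0: (row=0, col=2)
  Distance 1: (row=0, col=1), (row=0, col=3), (row=1, col=2)
  Distance 2: (row=0, col=0), (row=0, col=4), (row=1, col=1), (row=1, col=3)
  Distance 3: (row=0, col=5), (row=1, col=0), (row=1, col=4), (row=2, col=1), (row=2, col=3)
  Distance 4: (row=1, col=5), (row=2, col=0), (row=2, col=4), (row=3, col=1), (row=3, col=3)  <- goal reached here
One shortest path (4 moves): (row=0, col=2) -> (row=0, col=3) -> (row=0, col=4) -> (row=0, col=5) -> (row=1, col=5)

Answer: Shortest path length: 4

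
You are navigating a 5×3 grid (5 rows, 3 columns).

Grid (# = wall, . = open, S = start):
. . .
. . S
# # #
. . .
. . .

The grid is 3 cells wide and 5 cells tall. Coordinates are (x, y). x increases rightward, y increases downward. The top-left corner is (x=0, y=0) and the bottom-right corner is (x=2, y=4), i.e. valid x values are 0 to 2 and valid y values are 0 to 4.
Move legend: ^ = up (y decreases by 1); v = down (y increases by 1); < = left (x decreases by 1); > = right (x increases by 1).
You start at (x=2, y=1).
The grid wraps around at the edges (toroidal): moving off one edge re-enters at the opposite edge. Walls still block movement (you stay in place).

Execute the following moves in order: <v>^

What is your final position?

Answer: Final position: (x=2, y=0)

Derivation:
Start: (x=2, y=1)
  < (left): (x=2, y=1) -> (x=1, y=1)
  v (down): blocked, stay at (x=1, y=1)
  > (right): (x=1, y=1) -> (x=2, y=1)
  ^ (up): (x=2, y=1) -> (x=2, y=0)
Final: (x=2, y=0)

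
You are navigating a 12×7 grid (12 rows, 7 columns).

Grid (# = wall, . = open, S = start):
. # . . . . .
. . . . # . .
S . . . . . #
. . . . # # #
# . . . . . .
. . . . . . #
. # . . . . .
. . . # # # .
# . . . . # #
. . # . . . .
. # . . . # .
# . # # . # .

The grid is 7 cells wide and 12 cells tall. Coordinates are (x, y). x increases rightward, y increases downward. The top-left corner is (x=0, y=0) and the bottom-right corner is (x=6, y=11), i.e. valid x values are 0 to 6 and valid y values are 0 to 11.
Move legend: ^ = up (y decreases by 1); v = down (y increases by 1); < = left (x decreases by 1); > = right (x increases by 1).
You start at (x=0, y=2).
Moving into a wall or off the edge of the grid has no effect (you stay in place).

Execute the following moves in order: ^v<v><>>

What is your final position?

Answer: Final position: (x=2, y=3)

Derivation:
Start: (x=0, y=2)
  ^ (up): (x=0, y=2) -> (x=0, y=1)
  v (down): (x=0, y=1) -> (x=0, y=2)
  < (left): blocked, stay at (x=0, y=2)
  v (down): (x=0, y=2) -> (x=0, y=3)
  > (right): (x=0, y=3) -> (x=1, y=3)
  < (left): (x=1, y=3) -> (x=0, y=3)
  > (right): (x=0, y=3) -> (x=1, y=3)
  > (right): (x=1, y=3) -> (x=2, y=3)
Final: (x=2, y=3)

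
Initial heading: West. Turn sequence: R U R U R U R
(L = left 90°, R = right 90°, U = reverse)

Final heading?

Answer: Final heading: East

Derivation:
Start: West
  R (right (90° clockwise)) -> North
  U (U-turn (180°)) -> South
  R (right (90° clockwise)) -> West
  U (U-turn (180°)) -> East
  R (right (90° clockwise)) -> South
  U (U-turn (180°)) -> North
  R (right (90° clockwise)) -> East
Final: East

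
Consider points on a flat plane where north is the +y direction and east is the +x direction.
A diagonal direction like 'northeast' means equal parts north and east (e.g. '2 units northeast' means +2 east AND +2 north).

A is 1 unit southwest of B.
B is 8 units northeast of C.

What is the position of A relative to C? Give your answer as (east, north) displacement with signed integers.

Answer: A is at (east=7, north=7) relative to C.

Derivation:
Place C at the origin (east=0, north=0).
  B is 8 units northeast of C: delta (east=+8, north=+8); B at (east=8, north=8).
  A is 1 unit southwest of B: delta (east=-1, north=-1); A at (east=7, north=7).
Therefore A relative to C: (east=7, north=7).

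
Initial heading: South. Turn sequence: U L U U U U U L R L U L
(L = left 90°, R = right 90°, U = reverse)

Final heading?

Answer: Final heading: East

Derivation:
Start: South
  U (U-turn (180°)) -> North
  L (left (90° counter-clockwise)) -> West
  U (U-turn (180°)) -> East
  U (U-turn (180°)) -> West
  U (U-turn (180°)) -> East
  U (U-turn (180°)) -> West
  U (U-turn (180°)) -> East
  L (left (90° counter-clockwise)) -> North
  R (right (90° clockwise)) -> East
  L (left (90° counter-clockwise)) -> North
  U (U-turn (180°)) -> South
  L (left (90° counter-clockwise)) -> East
Final: East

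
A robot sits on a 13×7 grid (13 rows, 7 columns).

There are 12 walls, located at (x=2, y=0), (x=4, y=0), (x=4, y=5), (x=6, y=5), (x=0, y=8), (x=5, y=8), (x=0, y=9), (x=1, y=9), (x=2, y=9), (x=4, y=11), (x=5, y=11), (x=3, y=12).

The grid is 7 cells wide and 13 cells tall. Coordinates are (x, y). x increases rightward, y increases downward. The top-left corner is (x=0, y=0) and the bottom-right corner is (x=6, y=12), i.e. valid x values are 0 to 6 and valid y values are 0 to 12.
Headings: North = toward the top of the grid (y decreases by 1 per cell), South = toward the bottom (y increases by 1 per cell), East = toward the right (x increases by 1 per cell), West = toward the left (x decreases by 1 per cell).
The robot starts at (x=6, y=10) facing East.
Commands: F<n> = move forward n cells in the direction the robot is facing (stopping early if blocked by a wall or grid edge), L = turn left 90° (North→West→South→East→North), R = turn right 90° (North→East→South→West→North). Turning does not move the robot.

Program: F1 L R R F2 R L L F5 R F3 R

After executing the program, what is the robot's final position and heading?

Start: (x=6, y=10), facing East
  F1: move forward 0/1 (blocked), now at (x=6, y=10)
  L: turn left, now facing North
  R: turn right, now facing East
  R: turn right, now facing South
  F2: move forward 2, now at (x=6, y=12)
  R: turn right, now facing West
  L: turn left, now facing South
  L: turn left, now facing East
  F5: move forward 0/5 (blocked), now at (x=6, y=12)
  R: turn right, now facing South
  F3: move forward 0/3 (blocked), now at (x=6, y=12)
  R: turn right, now facing West
Final: (x=6, y=12), facing West

Answer: Final position: (x=6, y=12), facing West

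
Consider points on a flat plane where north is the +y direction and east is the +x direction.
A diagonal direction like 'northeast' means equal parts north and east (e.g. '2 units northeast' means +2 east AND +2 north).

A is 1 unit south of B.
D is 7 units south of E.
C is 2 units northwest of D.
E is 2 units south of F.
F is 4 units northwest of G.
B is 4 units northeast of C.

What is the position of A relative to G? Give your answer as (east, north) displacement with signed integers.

Place G at the origin (east=0, north=0).
  F is 4 units northwest of G: delta (east=-4, north=+4); F at (east=-4, north=4).
  E is 2 units south of F: delta (east=+0, north=-2); E at (east=-4, north=2).
  D is 7 units south of E: delta (east=+0, north=-7); D at (east=-4, north=-5).
  C is 2 units northwest of D: delta (east=-2, north=+2); C at (east=-6, north=-3).
  B is 4 units northeast of C: delta (east=+4, north=+4); B at (east=-2, north=1).
  A is 1 unit south of B: delta (east=+0, north=-1); A at (east=-2, north=0).
Therefore A relative to G: (east=-2, north=0).

Answer: A is at (east=-2, north=0) relative to G.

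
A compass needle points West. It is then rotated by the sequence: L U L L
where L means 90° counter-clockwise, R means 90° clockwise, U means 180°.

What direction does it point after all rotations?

Start: West
  L (left (90° counter-clockwise)) -> South
  U (U-turn (180°)) -> North
  L (left (90° counter-clockwise)) -> West
  L (left (90° counter-clockwise)) -> South
Final: South

Answer: Final heading: South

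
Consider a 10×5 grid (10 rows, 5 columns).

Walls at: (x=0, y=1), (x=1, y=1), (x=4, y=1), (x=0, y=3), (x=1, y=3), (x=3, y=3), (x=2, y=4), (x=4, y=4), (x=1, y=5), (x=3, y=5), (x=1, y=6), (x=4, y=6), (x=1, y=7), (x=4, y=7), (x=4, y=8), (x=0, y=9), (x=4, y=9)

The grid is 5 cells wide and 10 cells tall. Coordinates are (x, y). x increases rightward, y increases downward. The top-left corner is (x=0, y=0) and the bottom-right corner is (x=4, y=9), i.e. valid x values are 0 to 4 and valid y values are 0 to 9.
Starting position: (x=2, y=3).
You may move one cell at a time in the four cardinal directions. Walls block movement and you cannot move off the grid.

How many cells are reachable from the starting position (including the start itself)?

Answer: Reachable cells: 14

Derivation:
BFS flood-fill from (x=2, y=3):
  Distance 0: (x=2, y=3)
  Distance 1: (x=2, y=2)
  Distance 2: (x=2, y=1), (x=1, y=2), (x=3, y=2)
  Distance 3: (x=2, y=0), (x=3, y=1), (x=0, y=2), (x=4, y=2)
  Distance 4: (x=1, y=0), (x=3, y=0), (x=4, y=3)
  Distance 5: (x=0, y=0), (x=4, y=0)
Total reachable: 14 (grid has 33 open cells total)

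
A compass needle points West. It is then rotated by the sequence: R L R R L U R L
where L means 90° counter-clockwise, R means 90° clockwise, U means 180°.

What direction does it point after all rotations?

Start: West
  R (right (90° clockwise)) -> North
  L (left (90° counter-clockwise)) -> West
  R (right (90° clockwise)) -> North
  R (right (90° clockwise)) -> East
  L (left (90° counter-clockwise)) -> North
  U (U-turn (180°)) -> South
  R (right (90° clockwise)) -> West
  L (left (90° counter-clockwise)) -> South
Final: South

Answer: Final heading: South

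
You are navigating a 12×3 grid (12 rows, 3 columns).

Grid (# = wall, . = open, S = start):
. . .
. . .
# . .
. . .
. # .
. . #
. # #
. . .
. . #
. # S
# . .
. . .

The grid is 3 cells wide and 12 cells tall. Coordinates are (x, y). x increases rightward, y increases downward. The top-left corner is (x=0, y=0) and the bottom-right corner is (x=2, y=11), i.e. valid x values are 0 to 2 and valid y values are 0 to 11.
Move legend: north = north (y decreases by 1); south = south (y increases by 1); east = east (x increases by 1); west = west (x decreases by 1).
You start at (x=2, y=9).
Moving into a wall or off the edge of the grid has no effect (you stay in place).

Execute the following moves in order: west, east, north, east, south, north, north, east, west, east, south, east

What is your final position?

Answer: Final position: (x=2, y=10)

Derivation:
Start: (x=2, y=9)
  west (west): blocked, stay at (x=2, y=9)
  east (east): blocked, stay at (x=2, y=9)
  north (north): blocked, stay at (x=2, y=9)
  east (east): blocked, stay at (x=2, y=9)
  south (south): (x=2, y=9) -> (x=2, y=10)
  north (north): (x=2, y=10) -> (x=2, y=9)
  north (north): blocked, stay at (x=2, y=9)
  east (east): blocked, stay at (x=2, y=9)
  west (west): blocked, stay at (x=2, y=9)
  east (east): blocked, stay at (x=2, y=9)
  south (south): (x=2, y=9) -> (x=2, y=10)
  east (east): blocked, stay at (x=2, y=10)
Final: (x=2, y=10)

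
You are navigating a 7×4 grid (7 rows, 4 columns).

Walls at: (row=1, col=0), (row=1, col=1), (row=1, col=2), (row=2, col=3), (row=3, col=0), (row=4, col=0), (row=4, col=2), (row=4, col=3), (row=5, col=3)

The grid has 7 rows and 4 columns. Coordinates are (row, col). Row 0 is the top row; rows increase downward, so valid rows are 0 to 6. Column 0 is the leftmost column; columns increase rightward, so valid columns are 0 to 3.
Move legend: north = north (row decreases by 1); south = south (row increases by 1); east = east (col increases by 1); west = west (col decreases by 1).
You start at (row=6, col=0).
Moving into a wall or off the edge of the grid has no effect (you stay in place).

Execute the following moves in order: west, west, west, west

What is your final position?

Start: (row=6, col=0)
  [×4]west (west): blocked, stay at (row=6, col=0)
Final: (row=6, col=0)

Answer: Final position: (row=6, col=0)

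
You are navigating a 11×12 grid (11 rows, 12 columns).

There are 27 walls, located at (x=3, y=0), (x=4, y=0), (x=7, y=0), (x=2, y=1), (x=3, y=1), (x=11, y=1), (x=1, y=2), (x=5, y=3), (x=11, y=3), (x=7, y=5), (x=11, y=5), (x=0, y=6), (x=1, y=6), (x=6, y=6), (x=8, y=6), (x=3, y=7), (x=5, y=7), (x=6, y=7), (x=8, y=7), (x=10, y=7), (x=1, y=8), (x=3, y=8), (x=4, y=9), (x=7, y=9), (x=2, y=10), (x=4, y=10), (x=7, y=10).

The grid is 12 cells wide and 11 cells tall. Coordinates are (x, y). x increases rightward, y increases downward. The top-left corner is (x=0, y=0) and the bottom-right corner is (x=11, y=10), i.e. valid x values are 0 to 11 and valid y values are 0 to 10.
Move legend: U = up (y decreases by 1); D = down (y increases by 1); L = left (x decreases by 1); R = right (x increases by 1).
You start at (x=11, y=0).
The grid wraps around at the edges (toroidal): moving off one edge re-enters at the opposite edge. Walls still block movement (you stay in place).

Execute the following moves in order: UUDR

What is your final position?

Answer: Final position: (x=0, y=10)

Derivation:
Start: (x=11, y=0)
  U (up): (x=11, y=0) -> (x=11, y=10)
  U (up): (x=11, y=10) -> (x=11, y=9)
  D (down): (x=11, y=9) -> (x=11, y=10)
  R (right): (x=11, y=10) -> (x=0, y=10)
Final: (x=0, y=10)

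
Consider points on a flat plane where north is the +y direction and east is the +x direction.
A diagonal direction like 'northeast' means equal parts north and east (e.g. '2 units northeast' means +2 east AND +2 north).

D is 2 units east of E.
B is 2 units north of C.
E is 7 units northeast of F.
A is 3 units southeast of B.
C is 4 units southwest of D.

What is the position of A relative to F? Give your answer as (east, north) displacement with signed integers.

Place F at the origin (east=0, north=0).
  E is 7 units northeast of F: delta (east=+7, north=+7); E at (east=7, north=7).
  D is 2 units east of E: delta (east=+2, north=+0); D at (east=9, north=7).
  C is 4 units southwest of D: delta (east=-4, north=-4); C at (east=5, north=3).
  B is 2 units north of C: delta (east=+0, north=+2); B at (east=5, north=5).
  A is 3 units southeast of B: delta (east=+3, north=-3); A at (east=8, north=2).
Therefore A relative to F: (east=8, north=2).

Answer: A is at (east=8, north=2) relative to F.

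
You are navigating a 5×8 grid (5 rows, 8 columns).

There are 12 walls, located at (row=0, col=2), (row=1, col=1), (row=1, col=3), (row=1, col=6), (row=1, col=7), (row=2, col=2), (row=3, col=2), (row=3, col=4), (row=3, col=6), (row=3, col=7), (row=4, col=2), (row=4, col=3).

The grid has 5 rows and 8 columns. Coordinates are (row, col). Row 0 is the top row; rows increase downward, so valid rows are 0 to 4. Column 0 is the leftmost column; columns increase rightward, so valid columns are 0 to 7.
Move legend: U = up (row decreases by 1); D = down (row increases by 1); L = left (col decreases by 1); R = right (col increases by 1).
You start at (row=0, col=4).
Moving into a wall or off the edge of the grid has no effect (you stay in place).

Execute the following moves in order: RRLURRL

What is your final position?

Answer: Final position: (row=0, col=6)

Derivation:
Start: (row=0, col=4)
  R (right): (row=0, col=4) -> (row=0, col=5)
  R (right): (row=0, col=5) -> (row=0, col=6)
  L (left): (row=0, col=6) -> (row=0, col=5)
  U (up): blocked, stay at (row=0, col=5)
  R (right): (row=0, col=5) -> (row=0, col=6)
  R (right): (row=0, col=6) -> (row=0, col=7)
  L (left): (row=0, col=7) -> (row=0, col=6)
Final: (row=0, col=6)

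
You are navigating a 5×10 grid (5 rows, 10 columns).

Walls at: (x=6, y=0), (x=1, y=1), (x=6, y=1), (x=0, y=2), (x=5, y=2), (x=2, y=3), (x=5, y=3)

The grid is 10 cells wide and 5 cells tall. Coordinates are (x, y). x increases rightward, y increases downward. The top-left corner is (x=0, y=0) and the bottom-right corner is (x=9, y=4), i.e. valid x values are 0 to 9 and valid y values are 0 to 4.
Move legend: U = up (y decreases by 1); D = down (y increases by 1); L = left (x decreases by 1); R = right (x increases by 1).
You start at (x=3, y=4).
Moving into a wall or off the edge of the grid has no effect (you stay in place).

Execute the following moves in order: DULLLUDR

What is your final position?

Answer: Final position: (x=4, y=3)

Derivation:
Start: (x=3, y=4)
  D (down): blocked, stay at (x=3, y=4)
  U (up): (x=3, y=4) -> (x=3, y=3)
  [×3]L (left): blocked, stay at (x=3, y=3)
  U (up): (x=3, y=3) -> (x=3, y=2)
  D (down): (x=3, y=2) -> (x=3, y=3)
  R (right): (x=3, y=3) -> (x=4, y=3)
Final: (x=4, y=3)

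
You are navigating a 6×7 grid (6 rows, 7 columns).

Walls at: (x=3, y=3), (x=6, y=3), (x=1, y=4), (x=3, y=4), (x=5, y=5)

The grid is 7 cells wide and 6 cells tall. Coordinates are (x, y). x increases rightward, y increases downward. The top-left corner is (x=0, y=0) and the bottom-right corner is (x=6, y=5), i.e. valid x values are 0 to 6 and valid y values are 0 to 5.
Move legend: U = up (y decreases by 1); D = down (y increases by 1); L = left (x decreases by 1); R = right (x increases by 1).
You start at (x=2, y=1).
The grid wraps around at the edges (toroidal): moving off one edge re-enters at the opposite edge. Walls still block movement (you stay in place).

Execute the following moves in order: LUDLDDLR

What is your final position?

Start: (x=2, y=1)
  L (left): (x=2, y=1) -> (x=1, y=1)
  U (up): (x=1, y=1) -> (x=1, y=0)
  D (down): (x=1, y=0) -> (x=1, y=1)
  L (left): (x=1, y=1) -> (x=0, y=1)
  D (down): (x=0, y=1) -> (x=0, y=2)
  D (down): (x=0, y=2) -> (x=0, y=3)
  L (left): blocked, stay at (x=0, y=3)
  R (right): (x=0, y=3) -> (x=1, y=3)
Final: (x=1, y=3)

Answer: Final position: (x=1, y=3)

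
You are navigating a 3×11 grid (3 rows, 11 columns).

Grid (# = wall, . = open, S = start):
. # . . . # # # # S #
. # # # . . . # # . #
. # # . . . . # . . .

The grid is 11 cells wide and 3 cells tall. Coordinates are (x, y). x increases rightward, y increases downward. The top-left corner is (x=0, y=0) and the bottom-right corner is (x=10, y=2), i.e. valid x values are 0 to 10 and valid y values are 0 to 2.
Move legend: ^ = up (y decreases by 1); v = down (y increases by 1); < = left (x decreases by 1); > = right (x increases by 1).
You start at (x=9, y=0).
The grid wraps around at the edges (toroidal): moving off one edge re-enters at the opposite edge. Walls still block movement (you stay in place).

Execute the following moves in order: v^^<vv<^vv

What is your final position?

Answer: Final position: (x=8, y=2)

Derivation:
Start: (x=9, y=0)
  v (down): (x=9, y=0) -> (x=9, y=1)
  ^ (up): (x=9, y=1) -> (x=9, y=0)
  ^ (up): (x=9, y=0) -> (x=9, y=2)
  < (left): (x=9, y=2) -> (x=8, y=2)
  v (down): blocked, stay at (x=8, y=2)
  v (down): blocked, stay at (x=8, y=2)
  < (left): blocked, stay at (x=8, y=2)
  ^ (up): blocked, stay at (x=8, y=2)
  v (down): blocked, stay at (x=8, y=2)
  v (down): blocked, stay at (x=8, y=2)
Final: (x=8, y=2)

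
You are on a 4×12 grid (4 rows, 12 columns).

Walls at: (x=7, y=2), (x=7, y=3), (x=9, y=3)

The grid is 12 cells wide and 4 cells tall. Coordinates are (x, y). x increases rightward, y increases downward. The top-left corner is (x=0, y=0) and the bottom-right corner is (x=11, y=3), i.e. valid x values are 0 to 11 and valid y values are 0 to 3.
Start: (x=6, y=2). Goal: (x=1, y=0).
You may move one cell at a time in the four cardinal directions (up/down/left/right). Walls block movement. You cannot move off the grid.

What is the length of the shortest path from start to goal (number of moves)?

BFS from (x=6, y=2) until reaching (x=1, y=0):
  Distance 0: (x=6, y=2)
  Distance 1: (x=6, y=1), (x=5, y=2), (x=6, y=3)
  Distance 2: (x=6, y=0), (x=5, y=1), (x=7, y=1), (x=4, y=2), (x=5, y=3)
  Distance 3: (x=5, y=0), (x=7, y=0), (x=4, y=1), (x=8, y=1), (x=3, y=2), (x=4, y=3)
  Distance 4: (x=4, y=0), (x=8, y=0), (x=3, y=1), (x=9, y=1), (x=2, y=2), (x=8, y=2), (x=3, y=3)
  Distance 5: (x=3, y=0), (x=9, y=0), (x=2, y=1), (x=10, y=1), (x=1, y=2), (x=9, y=2), (x=2, y=3), (x=8, y=3)
  Distance 6: (x=2, y=0), (x=10, y=0), (x=1, y=1), (x=11, y=1), (x=0, y=2), (x=10, y=2), (x=1, y=3)
  Distance 7: (x=1, y=0), (x=11, y=0), (x=0, y=1), (x=11, y=2), (x=0, y=3), (x=10, y=3)  <- goal reached here
One shortest path (7 moves): (x=6, y=2) -> (x=5, y=2) -> (x=4, y=2) -> (x=3, y=2) -> (x=2, y=2) -> (x=1, y=2) -> (x=1, y=1) -> (x=1, y=0)

Answer: Shortest path length: 7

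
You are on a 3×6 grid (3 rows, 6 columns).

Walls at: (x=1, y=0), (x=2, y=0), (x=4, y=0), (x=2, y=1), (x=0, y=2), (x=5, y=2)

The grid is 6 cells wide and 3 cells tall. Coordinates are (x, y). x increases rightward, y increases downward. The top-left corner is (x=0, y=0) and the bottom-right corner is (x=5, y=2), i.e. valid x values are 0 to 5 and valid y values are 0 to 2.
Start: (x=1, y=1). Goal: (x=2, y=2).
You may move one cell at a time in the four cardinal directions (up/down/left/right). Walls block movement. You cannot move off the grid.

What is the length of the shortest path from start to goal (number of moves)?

BFS from (x=1, y=1) until reaching (x=2, y=2):
  Distance 0: (x=1, y=1)
  Distance 1: (x=0, y=1), (x=1, y=2)
  Distance 2: (x=0, y=0), (x=2, y=2)  <- goal reached here
One shortest path (2 moves): (x=1, y=1) -> (x=1, y=2) -> (x=2, y=2)

Answer: Shortest path length: 2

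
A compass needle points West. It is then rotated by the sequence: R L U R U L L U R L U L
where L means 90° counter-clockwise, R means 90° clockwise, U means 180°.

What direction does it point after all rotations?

Start: West
  R (right (90° clockwise)) -> North
  L (left (90° counter-clockwise)) -> West
  U (U-turn (180°)) -> East
  R (right (90° clockwise)) -> South
  U (U-turn (180°)) -> North
  L (left (90° counter-clockwise)) -> West
  L (left (90° counter-clockwise)) -> South
  U (U-turn (180°)) -> North
  R (right (90° clockwise)) -> East
  L (left (90° counter-clockwise)) -> North
  U (U-turn (180°)) -> South
  L (left (90° counter-clockwise)) -> East
Final: East

Answer: Final heading: East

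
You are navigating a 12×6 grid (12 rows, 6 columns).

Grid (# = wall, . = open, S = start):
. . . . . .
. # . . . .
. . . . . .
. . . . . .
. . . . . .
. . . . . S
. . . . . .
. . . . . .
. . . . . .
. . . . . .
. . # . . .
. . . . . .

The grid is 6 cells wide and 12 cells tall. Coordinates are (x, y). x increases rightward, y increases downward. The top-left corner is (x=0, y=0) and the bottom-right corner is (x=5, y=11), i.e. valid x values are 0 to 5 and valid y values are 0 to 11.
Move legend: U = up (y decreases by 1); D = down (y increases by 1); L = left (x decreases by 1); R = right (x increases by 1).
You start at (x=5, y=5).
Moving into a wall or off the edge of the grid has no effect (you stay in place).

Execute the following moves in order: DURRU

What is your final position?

Answer: Final position: (x=5, y=4)

Derivation:
Start: (x=5, y=5)
  D (down): (x=5, y=5) -> (x=5, y=6)
  U (up): (x=5, y=6) -> (x=5, y=5)
  R (right): blocked, stay at (x=5, y=5)
  R (right): blocked, stay at (x=5, y=5)
  U (up): (x=5, y=5) -> (x=5, y=4)
Final: (x=5, y=4)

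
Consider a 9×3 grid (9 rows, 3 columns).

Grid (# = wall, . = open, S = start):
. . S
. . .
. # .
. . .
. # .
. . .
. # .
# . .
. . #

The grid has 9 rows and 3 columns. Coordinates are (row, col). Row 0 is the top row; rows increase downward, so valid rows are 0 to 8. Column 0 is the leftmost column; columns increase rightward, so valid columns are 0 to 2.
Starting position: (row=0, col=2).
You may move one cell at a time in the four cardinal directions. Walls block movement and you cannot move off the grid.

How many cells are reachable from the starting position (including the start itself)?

Answer: Reachable cells: 22

Derivation:
BFS flood-fill from (row=0, col=2):
  Distance 0: (row=0, col=2)
  Distance 1: (row=0, col=1), (row=1, col=2)
  Distance 2: (row=0, col=0), (row=1, col=1), (row=2, col=2)
  Distance 3: (row=1, col=0), (row=3, col=2)
  Distance 4: (row=2, col=0), (row=3, col=1), (row=4, col=2)
  Distance 5: (row=3, col=0), (row=5, col=2)
  Distance 6: (row=4, col=0), (row=5, col=1), (row=6, col=2)
  Distance 7: (row=5, col=0), (row=7, col=2)
  Distance 8: (row=6, col=0), (row=7, col=1)
  Distance 9: (row=8, col=1)
  Distance 10: (row=8, col=0)
Total reachable: 22 (grid has 22 open cells total)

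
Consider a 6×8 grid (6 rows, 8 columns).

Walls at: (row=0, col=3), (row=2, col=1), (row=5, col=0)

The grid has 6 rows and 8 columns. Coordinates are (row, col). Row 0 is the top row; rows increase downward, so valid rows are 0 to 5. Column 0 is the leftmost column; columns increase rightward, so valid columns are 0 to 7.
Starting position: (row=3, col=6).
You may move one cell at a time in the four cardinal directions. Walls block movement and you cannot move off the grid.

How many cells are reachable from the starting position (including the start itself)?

Answer: Reachable cells: 45

Derivation:
BFS flood-fill from (row=3, col=6):
  Distance 0: (row=3, col=6)
  Distance 1: (row=2, col=6), (row=3, col=5), (row=3, col=7), (row=4, col=6)
  Distance 2: (row=1, col=6), (row=2, col=5), (row=2, col=7), (row=3, col=4), (row=4, col=5), (row=4, col=7), (row=5, col=6)
  Distance 3: (row=0, col=6), (row=1, col=5), (row=1, col=7), (row=2, col=4), (row=3, col=3), (row=4, col=4), (row=5, col=5), (row=5, col=7)
  Distance 4: (row=0, col=5), (row=0, col=7), (row=1, col=4), (row=2, col=3), (row=3, col=2), (row=4, col=3), (row=5, col=4)
  Distance 5: (row=0, col=4), (row=1, col=3), (row=2, col=2), (row=3, col=1), (row=4, col=2), (row=5, col=3)
  Distance 6: (row=1, col=2), (row=3, col=0), (row=4, col=1), (row=5, col=2)
  Distance 7: (row=0, col=2), (row=1, col=1), (row=2, col=0), (row=4, col=0), (row=5, col=1)
  Distance 8: (row=0, col=1), (row=1, col=0)
  Distance 9: (row=0, col=0)
Total reachable: 45 (grid has 45 open cells total)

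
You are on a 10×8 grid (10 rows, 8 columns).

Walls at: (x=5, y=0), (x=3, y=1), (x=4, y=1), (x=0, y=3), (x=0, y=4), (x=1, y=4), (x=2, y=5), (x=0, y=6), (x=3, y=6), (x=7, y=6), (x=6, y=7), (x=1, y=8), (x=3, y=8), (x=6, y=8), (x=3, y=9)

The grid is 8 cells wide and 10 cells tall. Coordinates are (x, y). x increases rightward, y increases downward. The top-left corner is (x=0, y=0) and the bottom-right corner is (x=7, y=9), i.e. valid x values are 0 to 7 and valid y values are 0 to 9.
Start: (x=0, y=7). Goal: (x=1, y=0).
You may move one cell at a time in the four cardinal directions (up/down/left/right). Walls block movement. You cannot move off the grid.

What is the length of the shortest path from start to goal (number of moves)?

BFS from (x=0, y=7) until reaching (x=1, y=0):
  Distance 0: (x=0, y=7)
  Distance 1: (x=1, y=7), (x=0, y=8)
  Distance 2: (x=1, y=6), (x=2, y=7), (x=0, y=9)
  Distance 3: (x=1, y=5), (x=2, y=6), (x=3, y=7), (x=2, y=8), (x=1, y=9)
  Distance 4: (x=0, y=5), (x=4, y=7), (x=2, y=9)
  Distance 5: (x=4, y=6), (x=5, y=7), (x=4, y=8)
  Distance 6: (x=4, y=5), (x=5, y=6), (x=5, y=8), (x=4, y=9)
  Distance 7: (x=4, y=4), (x=3, y=5), (x=5, y=5), (x=6, y=6), (x=5, y=9)
  Distance 8: (x=4, y=3), (x=3, y=4), (x=5, y=4), (x=6, y=5), (x=6, y=9)
  Distance 9: (x=4, y=2), (x=3, y=3), (x=5, y=3), (x=2, y=4), (x=6, y=4), (x=7, y=5), (x=7, y=9)
  Distance 10: (x=3, y=2), (x=5, y=2), (x=2, y=3), (x=6, y=3), (x=7, y=4), (x=7, y=8)
  Distance 11: (x=5, y=1), (x=2, y=2), (x=6, y=2), (x=1, y=3), (x=7, y=3), (x=7, y=7)
  Distance 12: (x=2, y=1), (x=6, y=1), (x=1, y=2), (x=7, y=2)
  Distance 13: (x=2, y=0), (x=6, y=0), (x=1, y=1), (x=7, y=1), (x=0, y=2)
  Distance 14: (x=1, y=0), (x=3, y=0), (x=7, y=0), (x=0, y=1)  <- goal reached here
One shortest path (14 moves): (x=0, y=7) -> (x=1, y=7) -> (x=2, y=7) -> (x=3, y=7) -> (x=4, y=7) -> (x=4, y=6) -> (x=4, y=5) -> (x=3, y=5) -> (x=3, y=4) -> (x=2, y=4) -> (x=2, y=3) -> (x=1, y=3) -> (x=1, y=2) -> (x=1, y=1) -> (x=1, y=0)

Answer: Shortest path length: 14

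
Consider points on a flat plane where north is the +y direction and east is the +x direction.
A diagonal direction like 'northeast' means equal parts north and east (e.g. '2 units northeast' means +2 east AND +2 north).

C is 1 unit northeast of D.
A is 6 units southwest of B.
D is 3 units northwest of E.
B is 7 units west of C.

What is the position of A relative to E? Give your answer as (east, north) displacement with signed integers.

Place E at the origin (east=0, north=0).
  D is 3 units northwest of E: delta (east=-3, north=+3); D at (east=-3, north=3).
  C is 1 unit northeast of D: delta (east=+1, north=+1); C at (east=-2, north=4).
  B is 7 units west of C: delta (east=-7, north=+0); B at (east=-9, north=4).
  A is 6 units southwest of B: delta (east=-6, north=-6); A at (east=-15, north=-2).
Therefore A relative to E: (east=-15, north=-2).

Answer: A is at (east=-15, north=-2) relative to E.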